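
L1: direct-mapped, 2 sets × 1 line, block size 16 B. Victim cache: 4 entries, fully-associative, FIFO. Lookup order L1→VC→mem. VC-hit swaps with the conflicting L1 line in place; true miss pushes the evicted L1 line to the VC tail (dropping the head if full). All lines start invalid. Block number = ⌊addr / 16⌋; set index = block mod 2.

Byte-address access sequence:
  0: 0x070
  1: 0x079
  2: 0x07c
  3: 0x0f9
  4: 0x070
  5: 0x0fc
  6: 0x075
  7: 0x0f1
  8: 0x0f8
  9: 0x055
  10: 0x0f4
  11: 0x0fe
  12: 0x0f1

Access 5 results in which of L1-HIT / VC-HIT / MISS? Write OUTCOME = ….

OUTCOME = VC-HIT

  [0] addr=0x70 blk=7 s=1: MISS | VC []
  [1] addr=0x79 blk=7 s=1: L1-HIT | VC []
  [2] addr=0x7c blk=7 s=1: L1-HIT | VC []
  [3] addr=0xf9 blk=15 s=1: MISS | VC [7]
  [4] addr=0x70 blk=7 s=1: VC-HIT | VC [15]
  [5] addr=0xfc blk=15 s=1: VC-HIT | VC [7]
  [6] addr=0x75 blk=7 s=1: VC-HIT | VC [15]
  [7] addr=0xf1 blk=15 s=1: VC-HIT | VC [7]
  [8] addr=0xf8 blk=15 s=1: L1-HIT | VC [7]
  [9] addr=0x55 blk=5 s=1: MISS | VC [7, 15]
  [10] addr=0xf4 blk=15 s=1: VC-HIT | VC [7, 5]
  [11] addr=0xfe blk=15 s=1: L1-HIT | VC [7, 5]
  [12] addr=0xf1 blk=15 s=1: L1-HIT | VC [7, 5]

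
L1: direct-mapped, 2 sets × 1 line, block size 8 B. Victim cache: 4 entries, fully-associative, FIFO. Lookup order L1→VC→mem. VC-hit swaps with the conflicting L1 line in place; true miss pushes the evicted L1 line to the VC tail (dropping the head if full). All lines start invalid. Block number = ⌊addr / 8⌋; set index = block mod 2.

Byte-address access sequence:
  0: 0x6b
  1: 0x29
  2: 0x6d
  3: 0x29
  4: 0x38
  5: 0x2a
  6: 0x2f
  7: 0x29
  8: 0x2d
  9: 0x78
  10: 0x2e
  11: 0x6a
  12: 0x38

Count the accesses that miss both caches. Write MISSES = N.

MISSES = 4

0: 0x6b (blk 13, set 1) → MISS  vc=[]
1: 0x29 (blk 5, set 1) → MISS  vc=[13]
2: 0x6d (blk 13, set 1) → VC-HIT  vc=[5]
3: 0x29 (blk 5, set 1) → VC-HIT  vc=[13]
4: 0x38 (blk 7, set 1) → MISS  vc=[13, 5]
5: 0x2a (blk 5, set 1) → VC-HIT  vc=[13, 7]
6: 0x2f (blk 5, set 1) → L1-HIT  vc=[13, 7]
7: 0x29 (blk 5, set 1) → L1-HIT  vc=[13, 7]
8: 0x2d (blk 5, set 1) → L1-HIT  vc=[13, 7]
9: 0x78 (blk 15, set 1) → MISS  vc=[13, 7, 5]
10: 0x2e (blk 5, set 1) → VC-HIT  vc=[13, 7, 15]
11: 0x6a (blk 13, set 1) → VC-HIT  vc=[5, 7, 15]
12: 0x38 (blk 7, set 1) → VC-HIT  vc=[5, 13, 15]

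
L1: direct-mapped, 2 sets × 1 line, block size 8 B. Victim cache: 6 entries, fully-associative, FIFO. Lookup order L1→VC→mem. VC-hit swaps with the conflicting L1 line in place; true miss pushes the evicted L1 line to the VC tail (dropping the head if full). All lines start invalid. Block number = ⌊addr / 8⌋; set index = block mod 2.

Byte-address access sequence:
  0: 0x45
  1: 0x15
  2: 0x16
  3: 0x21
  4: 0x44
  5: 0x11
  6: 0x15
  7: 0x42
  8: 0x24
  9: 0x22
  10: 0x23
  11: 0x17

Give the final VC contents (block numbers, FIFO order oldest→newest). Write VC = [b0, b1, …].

VC = [8, 4]

  [0] addr=0x45 blk=8 s=0: MISS | VC []
  [1] addr=0x15 blk=2 s=0: MISS | VC [8]
  [2] addr=0x16 blk=2 s=0: L1-HIT | VC [8]
  [3] addr=0x21 blk=4 s=0: MISS | VC [8, 2]
  [4] addr=0x44 blk=8 s=0: VC-HIT | VC [4, 2]
  [5] addr=0x11 blk=2 s=0: VC-HIT | VC [4, 8]
  [6] addr=0x15 blk=2 s=0: L1-HIT | VC [4, 8]
  [7] addr=0x42 blk=8 s=0: VC-HIT | VC [4, 2]
  [8] addr=0x24 blk=4 s=0: VC-HIT | VC [8, 2]
  [9] addr=0x22 blk=4 s=0: L1-HIT | VC [8, 2]
  [10] addr=0x23 blk=4 s=0: L1-HIT | VC [8, 2]
  [11] addr=0x17 blk=2 s=0: VC-HIT | VC [8, 4]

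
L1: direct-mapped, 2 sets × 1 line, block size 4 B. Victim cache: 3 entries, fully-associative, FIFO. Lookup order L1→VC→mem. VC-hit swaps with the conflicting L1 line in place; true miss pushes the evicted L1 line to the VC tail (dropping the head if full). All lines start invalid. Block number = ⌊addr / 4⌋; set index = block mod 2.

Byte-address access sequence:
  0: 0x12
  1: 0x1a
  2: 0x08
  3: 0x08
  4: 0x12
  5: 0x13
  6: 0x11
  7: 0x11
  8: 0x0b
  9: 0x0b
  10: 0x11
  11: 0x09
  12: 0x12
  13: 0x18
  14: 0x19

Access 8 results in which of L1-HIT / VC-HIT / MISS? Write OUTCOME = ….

0: 0x12 (blk 4, set 0) → MISS  vc=[]
1: 0x1a (blk 6, set 0) → MISS  vc=[4]
2: 0x8 (blk 2, set 0) → MISS  vc=[4, 6]
3: 0x8 (blk 2, set 0) → L1-HIT  vc=[4, 6]
4: 0x12 (blk 4, set 0) → VC-HIT  vc=[2, 6]
5: 0x13 (blk 4, set 0) → L1-HIT  vc=[2, 6]
6: 0x11 (blk 4, set 0) → L1-HIT  vc=[2, 6]
7: 0x11 (blk 4, set 0) → L1-HIT  vc=[2, 6]
8: 0xb (blk 2, set 0) → VC-HIT  vc=[4, 6]
9: 0xb (blk 2, set 0) → L1-HIT  vc=[4, 6]
10: 0x11 (blk 4, set 0) → VC-HIT  vc=[2, 6]
11: 0x9 (blk 2, set 0) → VC-HIT  vc=[4, 6]
12: 0x12 (blk 4, set 0) → VC-HIT  vc=[2, 6]
13: 0x18 (blk 6, set 0) → VC-HIT  vc=[2, 4]
14: 0x19 (blk 6, set 0) → L1-HIT  vc=[2, 4]

OUTCOME = VC-HIT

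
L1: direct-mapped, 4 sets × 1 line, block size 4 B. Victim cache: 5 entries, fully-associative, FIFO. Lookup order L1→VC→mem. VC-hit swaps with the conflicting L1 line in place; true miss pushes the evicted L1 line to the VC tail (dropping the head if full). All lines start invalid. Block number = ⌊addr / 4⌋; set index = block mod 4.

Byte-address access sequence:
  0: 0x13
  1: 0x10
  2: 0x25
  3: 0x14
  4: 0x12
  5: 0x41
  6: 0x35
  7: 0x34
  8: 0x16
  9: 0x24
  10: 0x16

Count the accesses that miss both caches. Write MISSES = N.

MISSES = 5

#0 0x13→b4/s0 MISS; vc=[]
#1 0x10→b4/s0 L1-HIT; vc=[]
#2 0x25→b9/s1 MISS; vc=[]
#3 0x14→b5/s1 MISS; vc=[9]
#4 0x12→b4/s0 L1-HIT; vc=[9]
#5 0x41→b16/s0 MISS; vc=[9,4]
#6 0x35→b13/s1 MISS; vc=[9,4,5]
#7 0x34→b13/s1 L1-HIT; vc=[9,4,5]
#8 0x16→b5/s1 VC-HIT; vc=[9,4,13]
#9 0x24→b9/s1 VC-HIT; vc=[5,4,13]
#10 0x16→b5/s1 VC-HIT; vc=[9,4,13]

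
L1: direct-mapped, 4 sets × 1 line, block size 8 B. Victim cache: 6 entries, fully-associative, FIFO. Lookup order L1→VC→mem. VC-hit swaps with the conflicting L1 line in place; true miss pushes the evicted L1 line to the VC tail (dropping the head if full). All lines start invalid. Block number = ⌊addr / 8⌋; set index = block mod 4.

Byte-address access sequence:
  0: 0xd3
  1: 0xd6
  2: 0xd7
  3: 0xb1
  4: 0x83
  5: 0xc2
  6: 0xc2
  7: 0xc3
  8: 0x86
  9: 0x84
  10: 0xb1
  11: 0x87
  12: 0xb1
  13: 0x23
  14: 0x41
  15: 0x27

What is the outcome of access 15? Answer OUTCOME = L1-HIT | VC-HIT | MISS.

  [0] addr=0xd3 blk=26 s=2: MISS | VC []
  [1] addr=0xd6 blk=26 s=2: L1-HIT | VC []
  [2] addr=0xd7 blk=26 s=2: L1-HIT | VC []
  [3] addr=0xb1 blk=22 s=2: MISS | VC [26]
  [4] addr=0x83 blk=16 s=0: MISS | VC [26]
  [5] addr=0xc2 blk=24 s=0: MISS | VC [26, 16]
  [6] addr=0xc2 blk=24 s=0: L1-HIT | VC [26, 16]
  [7] addr=0xc3 blk=24 s=0: L1-HIT | VC [26, 16]
  [8] addr=0x86 blk=16 s=0: VC-HIT | VC [26, 24]
  [9] addr=0x84 blk=16 s=0: L1-HIT | VC [26, 24]
  [10] addr=0xb1 blk=22 s=2: L1-HIT | VC [26, 24]
  [11] addr=0x87 blk=16 s=0: L1-HIT | VC [26, 24]
  [12] addr=0xb1 blk=22 s=2: L1-HIT | VC [26, 24]
  [13] addr=0x23 blk=4 s=0: MISS | VC [26, 24, 16]
  [14] addr=0x41 blk=8 s=0: MISS | VC [26, 24, 16, 4]
  [15] addr=0x27 blk=4 s=0: VC-HIT | VC [26, 24, 16, 8]

OUTCOME = VC-HIT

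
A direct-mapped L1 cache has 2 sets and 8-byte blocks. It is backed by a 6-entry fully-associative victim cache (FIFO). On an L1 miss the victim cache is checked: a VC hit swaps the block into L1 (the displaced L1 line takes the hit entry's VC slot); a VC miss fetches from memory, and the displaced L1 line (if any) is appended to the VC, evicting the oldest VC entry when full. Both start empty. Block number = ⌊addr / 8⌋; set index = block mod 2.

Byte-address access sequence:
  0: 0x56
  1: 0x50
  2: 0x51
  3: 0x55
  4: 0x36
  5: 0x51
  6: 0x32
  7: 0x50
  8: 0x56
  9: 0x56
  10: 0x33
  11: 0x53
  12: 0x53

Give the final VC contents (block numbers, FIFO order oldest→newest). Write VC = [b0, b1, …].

0: 0x56 (blk 10, set 0) → MISS  vc=[]
1: 0x50 (blk 10, set 0) → L1-HIT  vc=[]
2: 0x51 (blk 10, set 0) → L1-HIT  vc=[]
3: 0x55 (blk 10, set 0) → L1-HIT  vc=[]
4: 0x36 (blk 6, set 0) → MISS  vc=[10]
5: 0x51 (blk 10, set 0) → VC-HIT  vc=[6]
6: 0x32 (blk 6, set 0) → VC-HIT  vc=[10]
7: 0x50 (blk 10, set 0) → VC-HIT  vc=[6]
8: 0x56 (blk 10, set 0) → L1-HIT  vc=[6]
9: 0x56 (blk 10, set 0) → L1-HIT  vc=[6]
10: 0x33 (blk 6, set 0) → VC-HIT  vc=[10]
11: 0x53 (blk 10, set 0) → VC-HIT  vc=[6]
12: 0x53 (blk 10, set 0) → L1-HIT  vc=[6]

VC = [6]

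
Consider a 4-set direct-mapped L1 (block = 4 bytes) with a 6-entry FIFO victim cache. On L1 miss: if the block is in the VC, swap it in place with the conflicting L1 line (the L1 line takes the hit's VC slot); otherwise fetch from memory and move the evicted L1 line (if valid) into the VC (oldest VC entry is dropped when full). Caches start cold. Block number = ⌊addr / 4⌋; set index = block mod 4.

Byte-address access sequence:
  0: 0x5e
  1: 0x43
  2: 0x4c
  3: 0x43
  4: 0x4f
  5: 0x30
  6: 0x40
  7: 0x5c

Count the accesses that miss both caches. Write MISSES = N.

  [0] addr=0x5e blk=23 s=3: MISS | VC []
  [1] addr=0x43 blk=16 s=0: MISS | VC []
  [2] addr=0x4c blk=19 s=3: MISS | VC [23]
  [3] addr=0x43 blk=16 s=0: L1-HIT | VC [23]
  [4] addr=0x4f blk=19 s=3: L1-HIT | VC [23]
  [5] addr=0x30 blk=12 s=0: MISS | VC [23, 16]
  [6] addr=0x40 blk=16 s=0: VC-HIT | VC [23, 12]
  [7] addr=0x5c blk=23 s=3: VC-HIT | VC [19, 12]

MISSES = 4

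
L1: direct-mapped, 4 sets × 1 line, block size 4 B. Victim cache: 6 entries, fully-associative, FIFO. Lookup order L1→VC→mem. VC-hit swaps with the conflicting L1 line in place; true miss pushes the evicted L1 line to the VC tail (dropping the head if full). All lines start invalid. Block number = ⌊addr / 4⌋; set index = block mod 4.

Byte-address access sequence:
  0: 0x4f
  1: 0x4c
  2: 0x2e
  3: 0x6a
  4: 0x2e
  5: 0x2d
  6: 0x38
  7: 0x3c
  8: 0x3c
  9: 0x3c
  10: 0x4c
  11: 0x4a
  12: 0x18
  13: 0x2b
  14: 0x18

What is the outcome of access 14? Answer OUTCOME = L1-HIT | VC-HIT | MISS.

  [0] addr=0x4f blk=19 s=3: MISS | VC []
  [1] addr=0x4c blk=19 s=3: L1-HIT | VC []
  [2] addr=0x2e blk=11 s=3: MISS | VC [19]
  [3] addr=0x6a blk=26 s=2: MISS | VC [19]
  [4] addr=0x2e blk=11 s=3: L1-HIT | VC [19]
  [5] addr=0x2d blk=11 s=3: L1-HIT | VC [19]
  [6] addr=0x38 blk=14 s=2: MISS | VC [19, 26]
  [7] addr=0x3c blk=15 s=3: MISS | VC [19, 26, 11]
  [8] addr=0x3c blk=15 s=3: L1-HIT | VC [19, 26, 11]
  [9] addr=0x3c blk=15 s=3: L1-HIT | VC [19, 26, 11]
  [10] addr=0x4c blk=19 s=3: VC-HIT | VC [15, 26, 11]
  [11] addr=0x4a blk=18 s=2: MISS | VC [15, 26, 11, 14]
  [12] addr=0x18 blk=6 s=2: MISS | VC [15, 26, 11, 14, 18]
  [13] addr=0x2b blk=10 s=2: MISS | VC [15, 26, 11, 14, 18, 6]
  [14] addr=0x18 blk=6 s=2: VC-HIT | VC [15, 26, 11, 14, 18, 10]

OUTCOME = VC-HIT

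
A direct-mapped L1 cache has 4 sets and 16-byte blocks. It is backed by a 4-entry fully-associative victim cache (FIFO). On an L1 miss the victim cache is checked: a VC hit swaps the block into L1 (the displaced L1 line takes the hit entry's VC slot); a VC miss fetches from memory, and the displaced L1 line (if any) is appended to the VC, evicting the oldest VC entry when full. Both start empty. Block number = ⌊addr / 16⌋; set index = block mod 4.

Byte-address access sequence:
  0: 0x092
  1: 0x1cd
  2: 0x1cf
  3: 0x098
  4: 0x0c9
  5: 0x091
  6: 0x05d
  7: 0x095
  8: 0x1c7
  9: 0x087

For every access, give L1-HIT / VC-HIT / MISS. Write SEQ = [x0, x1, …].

#0 0x92→b9/s1 MISS; vc=[]
#1 0x1cd→b28/s0 MISS; vc=[]
#2 0x1cf→b28/s0 L1-HIT; vc=[]
#3 0x98→b9/s1 L1-HIT; vc=[]
#4 0xc9→b12/s0 MISS; vc=[28]
#5 0x91→b9/s1 L1-HIT; vc=[28]
#6 0x5d→b5/s1 MISS; vc=[28,9]
#7 0x95→b9/s1 VC-HIT; vc=[28,5]
#8 0x1c7→b28/s0 VC-HIT; vc=[12,5]
#9 0x87→b8/s0 MISS; vc=[12,5,28]

SEQ = [MISS, MISS, L1-HIT, L1-HIT, MISS, L1-HIT, MISS, VC-HIT, VC-HIT, MISS]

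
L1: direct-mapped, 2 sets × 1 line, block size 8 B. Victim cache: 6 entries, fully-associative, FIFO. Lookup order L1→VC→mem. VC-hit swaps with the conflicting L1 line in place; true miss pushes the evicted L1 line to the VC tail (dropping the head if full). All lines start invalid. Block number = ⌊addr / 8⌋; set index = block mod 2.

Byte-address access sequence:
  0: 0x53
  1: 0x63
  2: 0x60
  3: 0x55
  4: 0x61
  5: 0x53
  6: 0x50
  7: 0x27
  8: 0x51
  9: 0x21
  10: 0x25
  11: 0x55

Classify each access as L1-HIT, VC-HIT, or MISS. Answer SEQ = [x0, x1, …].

0: 0x53 (blk 10, set 0) → MISS  vc=[]
1: 0x63 (blk 12, set 0) → MISS  vc=[10]
2: 0x60 (blk 12, set 0) → L1-HIT  vc=[10]
3: 0x55 (blk 10, set 0) → VC-HIT  vc=[12]
4: 0x61 (blk 12, set 0) → VC-HIT  vc=[10]
5: 0x53 (blk 10, set 0) → VC-HIT  vc=[12]
6: 0x50 (blk 10, set 0) → L1-HIT  vc=[12]
7: 0x27 (blk 4, set 0) → MISS  vc=[12, 10]
8: 0x51 (blk 10, set 0) → VC-HIT  vc=[12, 4]
9: 0x21 (blk 4, set 0) → VC-HIT  vc=[12, 10]
10: 0x25 (blk 4, set 0) → L1-HIT  vc=[12, 10]
11: 0x55 (blk 10, set 0) → VC-HIT  vc=[12, 4]

SEQ = [MISS, MISS, L1-HIT, VC-HIT, VC-HIT, VC-HIT, L1-HIT, MISS, VC-HIT, VC-HIT, L1-HIT, VC-HIT]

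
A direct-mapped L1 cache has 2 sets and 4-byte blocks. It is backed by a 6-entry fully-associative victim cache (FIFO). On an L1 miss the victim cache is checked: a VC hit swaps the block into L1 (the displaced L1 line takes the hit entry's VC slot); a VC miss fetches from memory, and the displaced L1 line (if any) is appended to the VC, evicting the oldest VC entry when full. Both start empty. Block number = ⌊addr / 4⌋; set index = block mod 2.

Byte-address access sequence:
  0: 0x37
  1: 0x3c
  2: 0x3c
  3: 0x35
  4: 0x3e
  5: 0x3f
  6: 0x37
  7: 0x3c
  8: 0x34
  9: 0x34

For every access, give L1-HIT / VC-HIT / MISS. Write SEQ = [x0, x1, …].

#0 0x37→b13/s1 MISS; vc=[]
#1 0x3c→b15/s1 MISS; vc=[13]
#2 0x3c→b15/s1 L1-HIT; vc=[13]
#3 0x35→b13/s1 VC-HIT; vc=[15]
#4 0x3e→b15/s1 VC-HIT; vc=[13]
#5 0x3f→b15/s1 L1-HIT; vc=[13]
#6 0x37→b13/s1 VC-HIT; vc=[15]
#7 0x3c→b15/s1 VC-HIT; vc=[13]
#8 0x34→b13/s1 VC-HIT; vc=[15]
#9 0x34→b13/s1 L1-HIT; vc=[15]

SEQ = [MISS, MISS, L1-HIT, VC-HIT, VC-HIT, L1-HIT, VC-HIT, VC-HIT, VC-HIT, L1-HIT]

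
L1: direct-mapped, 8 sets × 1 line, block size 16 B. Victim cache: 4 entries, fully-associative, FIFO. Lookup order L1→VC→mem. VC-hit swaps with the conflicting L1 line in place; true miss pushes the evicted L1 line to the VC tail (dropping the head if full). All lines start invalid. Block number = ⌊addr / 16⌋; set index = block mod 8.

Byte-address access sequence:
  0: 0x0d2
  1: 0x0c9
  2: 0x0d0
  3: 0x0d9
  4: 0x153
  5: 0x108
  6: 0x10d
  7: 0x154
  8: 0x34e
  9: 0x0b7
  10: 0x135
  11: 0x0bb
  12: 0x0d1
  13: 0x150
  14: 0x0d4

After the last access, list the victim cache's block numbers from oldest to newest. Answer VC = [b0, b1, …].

VC = [21, 12, 19]

#0 0xd2→b13/s5 MISS; vc=[]
#1 0xc9→b12/s4 MISS; vc=[]
#2 0xd0→b13/s5 L1-HIT; vc=[]
#3 0xd9→b13/s5 L1-HIT; vc=[]
#4 0x153→b21/s5 MISS; vc=[13]
#5 0x108→b16/s0 MISS; vc=[13]
#6 0x10d→b16/s0 L1-HIT; vc=[13]
#7 0x154→b21/s5 L1-HIT; vc=[13]
#8 0x34e→b52/s4 MISS; vc=[13,12]
#9 0xb7→b11/s3 MISS; vc=[13,12]
#10 0x135→b19/s3 MISS; vc=[13,12,11]
#11 0xbb→b11/s3 VC-HIT; vc=[13,12,19]
#12 0xd1→b13/s5 VC-HIT; vc=[21,12,19]
#13 0x150→b21/s5 VC-HIT; vc=[13,12,19]
#14 0xd4→b13/s5 VC-HIT; vc=[21,12,19]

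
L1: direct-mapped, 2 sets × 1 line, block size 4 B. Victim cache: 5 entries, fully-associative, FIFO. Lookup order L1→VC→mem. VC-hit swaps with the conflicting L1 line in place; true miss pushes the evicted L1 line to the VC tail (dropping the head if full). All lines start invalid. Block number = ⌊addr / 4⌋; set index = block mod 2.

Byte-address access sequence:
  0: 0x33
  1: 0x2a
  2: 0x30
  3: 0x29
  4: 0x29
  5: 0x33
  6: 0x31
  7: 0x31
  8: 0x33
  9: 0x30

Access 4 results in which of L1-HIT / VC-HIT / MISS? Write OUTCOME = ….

OUTCOME = L1-HIT

  [0] addr=0x33 blk=12 s=0: MISS | VC []
  [1] addr=0x2a blk=10 s=0: MISS | VC [12]
  [2] addr=0x30 blk=12 s=0: VC-HIT | VC [10]
  [3] addr=0x29 blk=10 s=0: VC-HIT | VC [12]
  [4] addr=0x29 blk=10 s=0: L1-HIT | VC [12]
  [5] addr=0x33 blk=12 s=0: VC-HIT | VC [10]
  [6] addr=0x31 blk=12 s=0: L1-HIT | VC [10]
  [7] addr=0x31 blk=12 s=0: L1-HIT | VC [10]
  [8] addr=0x33 blk=12 s=0: L1-HIT | VC [10]
  [9] addr=0x30 blk=12 s=0: L1-HIT | VC [10]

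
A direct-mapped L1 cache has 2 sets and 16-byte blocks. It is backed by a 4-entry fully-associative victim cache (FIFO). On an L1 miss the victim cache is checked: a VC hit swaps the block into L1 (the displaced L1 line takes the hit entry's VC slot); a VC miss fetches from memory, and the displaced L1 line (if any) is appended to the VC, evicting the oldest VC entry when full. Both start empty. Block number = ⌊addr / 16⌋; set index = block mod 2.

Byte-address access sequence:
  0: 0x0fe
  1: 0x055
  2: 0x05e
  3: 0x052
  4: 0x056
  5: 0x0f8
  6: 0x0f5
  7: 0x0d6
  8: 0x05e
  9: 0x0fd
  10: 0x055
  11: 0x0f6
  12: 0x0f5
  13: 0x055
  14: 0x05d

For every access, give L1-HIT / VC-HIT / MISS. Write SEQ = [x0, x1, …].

SEQ = [MISS, MISS, L1-HIT, L1-HIT, L1-HIT, VC-HIT, L1-HIT, MISS, VC-HIT, VC-HIT, VC-HIT, VC-HIT, L1-HIT, VC-HIT, L1-HIT]

#0 0xfe→b15/s1 MISS; vc=[]
#1 0x55→b5/s1 MISS; vc=[15]
#2 0x5e→b5/s1 L1-HIT; vc=[15]
#3 0x52→b5/s1 L1-HIT; vc=[15]
#4 0x56→b5/s1 L1-HIT; vc=[15]
#5 0xf8→b15/s1 VC-HIT; vc=[5]
#6 0xf5→b15/s1 L1-HIT; vc=[5]
#7 0xd6→b13/s1 MISS; vc=[5,15]
#8 0x5e→b5/s1 VC-HIT; vc=[13,15]
#9 0xfd→b15/s1 VC-HIT; vc=[13,5]
#10 0x55→b5/s1 VC-HIT; vc=[13,15]
#11 0xf6→b15/s1 VC-HIT; vc=[13,5]
#12 0xf5→b15/s1 L1-HIT; vc=[13,5]
#13 0x55→b5/s1 VC-HIT; vc=[13,15]
#14 0x5d→b5/s1 L1-HIT; vc=[13,15]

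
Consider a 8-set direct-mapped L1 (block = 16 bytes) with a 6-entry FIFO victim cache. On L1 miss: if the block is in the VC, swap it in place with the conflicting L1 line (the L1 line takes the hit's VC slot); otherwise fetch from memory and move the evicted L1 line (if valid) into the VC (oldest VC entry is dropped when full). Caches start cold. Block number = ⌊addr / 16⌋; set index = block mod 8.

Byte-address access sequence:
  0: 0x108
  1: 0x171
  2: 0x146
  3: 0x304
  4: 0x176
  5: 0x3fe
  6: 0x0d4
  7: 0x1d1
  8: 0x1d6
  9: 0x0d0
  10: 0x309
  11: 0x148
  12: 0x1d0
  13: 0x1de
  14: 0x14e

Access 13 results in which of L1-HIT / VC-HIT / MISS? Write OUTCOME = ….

OUTCOME = L1-HIT

0: 0x108 (blk 16, set 0) → MISS  vc=[]
1: 0x171 (blk 23, set 7) → MISS  vc=[]
2: 0x146 (blk 20, set 4) → MISS  vc=[]
3: 0x304 (blk 48, set 0) → MISS  vc=[16]
4: 0x176 (blk 23, set 7) → L1-HIT  vc=[16]
5: 0x3fe (blk 63, set 7) → MISS  vc=[16, 23]
6: 0xd4 (blk 13, set 5) → MISS  vc=[16, 23]
7: 0x1d1 (blk 29, set 5) → MISS  vc=[16, 23, 13]
8: 0x1d6 (blk 29, set 5) → L1-HIT  vc=[16, 23, 13]
9: 0xd0 (blk 13, set 5) → VC-HIT  vc=[16, 23, 29]
10: 0x309 (blk 48, set 0) → L1-HIT  vc=[16, 23, 29]
11: 0x148 (blk 20, set 4) → L1-HIT  vc=[16, 23, 29]
12: 0x1d0 (blk 29, set 5) → VC-HIT  vc=[16, 23, 13]
13: 0x1de (blk 29, set 5) → L1-HIT  vc=[16, 23, 13]
14: 0x14e (blk 20, set 4) → L1-HIT  vc=[16, 23, 13]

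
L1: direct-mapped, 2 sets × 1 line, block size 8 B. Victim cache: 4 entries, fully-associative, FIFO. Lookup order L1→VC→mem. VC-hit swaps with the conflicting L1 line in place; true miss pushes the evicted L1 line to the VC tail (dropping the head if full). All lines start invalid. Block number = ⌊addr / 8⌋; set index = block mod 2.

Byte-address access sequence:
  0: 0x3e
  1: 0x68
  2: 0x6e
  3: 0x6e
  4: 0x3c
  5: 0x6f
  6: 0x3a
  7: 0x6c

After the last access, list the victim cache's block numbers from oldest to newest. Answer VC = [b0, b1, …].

  [0] addr=0x3e blk=7 s=1: MISS | VC []
  [1] addr=0x68 blk=13 s=1: MISS | VC [7]
  [2] addr=0x6e blk=13 s=1: L1-HIT | VC [7]
  [3] addr=0x6e blk=13 s=1: L1-HIT | VC [7]
  [4] addr=0x3c blk=7 s=1: VC-HIT | VC [13]
  [5] addr=0x6f blk=13 s=1: VC-HIT | VC [7]
  [6] addr=0x3a blk=7 s=1: VC-HIT | VC [13]
  [7] addr=0x6c blk=13 s=1: VC-HIT | VC [7]

VC = [7]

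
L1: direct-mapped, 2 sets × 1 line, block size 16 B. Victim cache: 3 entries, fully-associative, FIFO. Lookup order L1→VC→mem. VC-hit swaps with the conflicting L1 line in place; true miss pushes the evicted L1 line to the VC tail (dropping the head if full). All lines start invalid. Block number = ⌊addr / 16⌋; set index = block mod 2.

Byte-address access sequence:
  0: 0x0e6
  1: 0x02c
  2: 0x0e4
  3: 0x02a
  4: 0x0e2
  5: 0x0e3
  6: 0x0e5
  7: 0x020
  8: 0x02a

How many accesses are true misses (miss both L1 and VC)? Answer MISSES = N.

#0 0xe6→b14/s0 MISS; vc=[]
#1 0x2c→b2/s0 MISS; vc=[14]
#2 0xe4→b14/s0 VC-HIT; vc=[2]
#3 0x2a→b2/s0 VC-HIT; vc=[14]
#4 0xe2→b14/s0 VC-HIT; vc=[2]
#5 0xe3→b14/s0 L1-HIT; vc=[2]
#6 0xe5→b14/s0 L1-HIT; vc=[2]
#7 0x20→b2/s0 VC-HIT; vc=[14]
#8 0x2a→b2/s0 L1-HIT; vc=[14]

MISSES = 2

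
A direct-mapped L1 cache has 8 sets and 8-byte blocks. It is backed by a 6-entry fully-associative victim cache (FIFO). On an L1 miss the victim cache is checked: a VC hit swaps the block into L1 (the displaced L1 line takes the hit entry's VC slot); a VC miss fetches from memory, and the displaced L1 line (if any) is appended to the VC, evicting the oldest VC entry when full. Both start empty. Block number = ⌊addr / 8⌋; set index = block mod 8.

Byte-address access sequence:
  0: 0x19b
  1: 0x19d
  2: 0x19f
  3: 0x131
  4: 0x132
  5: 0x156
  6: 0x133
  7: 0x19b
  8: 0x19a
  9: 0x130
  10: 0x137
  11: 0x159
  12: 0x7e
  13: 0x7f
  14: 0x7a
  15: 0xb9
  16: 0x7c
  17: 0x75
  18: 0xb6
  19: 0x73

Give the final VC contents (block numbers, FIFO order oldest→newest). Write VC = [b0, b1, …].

0: 0x19b (blk 51, set 3) → MISS  vc=[]
1: 0x19d (blk 51, set 3) → L1-HIT  vc=[]
2: 0x19f (blk 51, set 3) → L1-HIT  vc=[]
3: 0x131 (blk 38, set 6) → MISS  vc=[]
4: 0x132 (blk 38, set 6) → L1-HIT  vc=[]
5: 0x156 (blk 42, set 2) → MISS  vc=[]
6: 0x133 (blk 38, set 6) → L1-HIT  vc=[]
7: 0x19b (blk 51, set 3) → L1-HIT  vc=[]
8: 0x19a (blk 51, set 3) → L1-HIT  vc=[]
9: 0x130 (blk 38, set 6) → L1-HIT  vc=[]
10: 0x137 (blk 38, set 6) → L1-HIT  vc=[]
11: 0x159 (blk 43, set 3) → MISS  vc=[51]
12: 0x7e (blk 15, set 7) → MISS  vc=[51]
13: 0x7f (blk 15, set 7) → L1-HIT  vc=[51]
14: 0x7a (blk 15, set 7) → L1-HIT  vc=[51]
15: 0xb9 (blk 23, set 7) → MISS  vc=[51, 15]
16: 0x7c (blk 15, set 7) → VC-HIT  vc=[51, 23]
17: 0x75 (blk 14, set 6) → MISS  vc=[51, 23, 38]
18: 0xb6 (blk 22, set 6) → MISS  vc=[51, 23, 38, 14]
19: 0x73 (blk 14, set 6) → VC-HIT  vc=[51, 23, 38, 22]

VC = [51, 23, 38, 22]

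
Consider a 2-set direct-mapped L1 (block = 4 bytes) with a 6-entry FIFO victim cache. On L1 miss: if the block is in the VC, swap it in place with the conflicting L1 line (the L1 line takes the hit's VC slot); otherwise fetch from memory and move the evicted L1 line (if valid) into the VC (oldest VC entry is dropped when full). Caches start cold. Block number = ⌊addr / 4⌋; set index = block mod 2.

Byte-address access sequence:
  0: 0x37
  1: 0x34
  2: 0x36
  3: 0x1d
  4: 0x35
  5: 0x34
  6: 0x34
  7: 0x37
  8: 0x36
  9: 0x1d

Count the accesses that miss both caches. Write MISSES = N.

MISSES = 2

0: 0x37 (blk 13, set 1) → MISS  vc=[]
1: 0x34 (blk 13, set 1) → L1-HIT  vc=[]
2: 0x36 (blk 13, set 1) → L1-HIT  vc=[]
3: 0x1d (blk 7, set 1) → MISS  vc=[13]
4: 0x35 (blk 13, set 1) → VC-HIT  vc=[7]
5: 0x34 (blk 13, set 1) → L1-HIT  vc=[7]
6: 0x34 (blk 13, set 1) → L1-HIT  vc=[7]
7: 0x37 (blk 13, set 1) → L1-HIT  vc=[7]
8: 0x36 (blk 13, set 1) → L1-HIT  vc=[7]
9: 0x1d (blk 7, set 1) → VC-HIT  vc=[13]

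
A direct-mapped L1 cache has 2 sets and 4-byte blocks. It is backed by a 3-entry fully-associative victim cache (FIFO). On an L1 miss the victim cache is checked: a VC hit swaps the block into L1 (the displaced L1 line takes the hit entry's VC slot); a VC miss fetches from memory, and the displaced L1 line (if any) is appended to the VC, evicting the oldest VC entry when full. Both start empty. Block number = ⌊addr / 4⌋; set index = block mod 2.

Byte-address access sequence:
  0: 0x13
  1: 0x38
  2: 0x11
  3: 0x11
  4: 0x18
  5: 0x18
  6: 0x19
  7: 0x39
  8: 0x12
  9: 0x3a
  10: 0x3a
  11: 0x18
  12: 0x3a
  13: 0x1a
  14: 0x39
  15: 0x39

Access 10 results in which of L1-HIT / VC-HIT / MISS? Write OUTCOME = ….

OUTCOME = L1-HIT

  [0] addr=0x13 blk=4 s=0: MISS | VC []
  [1] addr=0x38 blk=14 s=0: MISS | VC [4]
  [2] addr=0x11 blk=4 s=0: VC-HIT | VC [14]
  [3] addr=0x11 blk=4 s=0: L1-HIT | VC [14]
  [4] addr=0x18 blk=6 s=0: MISS | VC [14, 4]
  [5] addr=0x18 blk=6 s=0: L1-HIT | VC [14, 4]
  [6] addr=0x19 blk=6 s=0: L1-HIT | VC [14, 4]
  [7] addr=0x39 blk=14 s=0: VC-HIT | VC [6, 4]
  [8] addr=0x12 blk=4 s=0: VC-HIT | VC [6, 14]
  [9] addr=0x3a blk=14 s=0: VC-HIT | VC [6, 4]
  [10] addr=0x3a blk=14 s=0: L1-HIT | VC [6, 4]
  [11] addr=0x18 blk=6 s=0: VC-HIT | VC [14, 4]
  [12] addr=0x3a blk=14 s=0: VC-HIT | VC [6, 4]
  [13] addr=0x1a blk=6 s=0: VC-HIT | VC [14, 4]
  [14] addr=0x39 blk=14 s=0: VC-HIT | VC [6, 4]
  [15] addr=0x39 blk=14 s=0: L1-HIT | VC [6, 4]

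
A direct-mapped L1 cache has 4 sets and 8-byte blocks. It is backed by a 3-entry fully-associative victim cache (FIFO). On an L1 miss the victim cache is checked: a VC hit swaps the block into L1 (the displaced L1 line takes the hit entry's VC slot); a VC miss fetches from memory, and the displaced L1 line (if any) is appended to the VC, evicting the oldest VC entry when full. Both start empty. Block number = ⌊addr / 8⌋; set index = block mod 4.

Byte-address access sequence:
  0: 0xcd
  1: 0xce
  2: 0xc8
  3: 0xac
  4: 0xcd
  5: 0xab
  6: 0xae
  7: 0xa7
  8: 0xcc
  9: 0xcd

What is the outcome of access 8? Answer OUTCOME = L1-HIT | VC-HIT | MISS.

  [0] addr=0xcd blk=25 s=1: MISS | VC []
  [1] addr=0xce blk=25 s=1: L1-HIT | VC []
  [2] addr=0xc8 blk=25 s=1: L1-HIT | VC []
  [3] addr=0xac blk=21 s=1: MISS | VC [25]
  [4] addr=0xcd blk=25 s=1: VC-HIT | VC [21]
  [5] addr=0xab blk=21 s=1: VC-HIT | VC [25]
  [6] addr=0xae blk=21 s=1: L1-HIT | VC [25]
  [7] addr=0xa7 blk=20 s=0: MISS | VC [25]
  [8] addr=0xcc blk=25 s=1: VC-HIT | VC [21]
  [9] addr=0xcd blk=25 s=1: L1-HIT | VC [21]

OUTCOME = VC-HIT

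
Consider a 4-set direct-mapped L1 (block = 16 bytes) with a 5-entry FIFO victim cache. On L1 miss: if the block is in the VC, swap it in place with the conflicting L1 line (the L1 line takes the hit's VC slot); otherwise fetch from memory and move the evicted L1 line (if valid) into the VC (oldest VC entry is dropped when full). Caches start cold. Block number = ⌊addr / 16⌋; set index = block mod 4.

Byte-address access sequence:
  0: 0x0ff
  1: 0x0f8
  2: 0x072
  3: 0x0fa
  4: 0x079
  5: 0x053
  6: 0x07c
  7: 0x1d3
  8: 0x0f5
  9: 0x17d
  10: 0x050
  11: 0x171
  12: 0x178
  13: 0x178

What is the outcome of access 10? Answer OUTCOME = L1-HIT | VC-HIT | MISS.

#0 0xff→b15/s3 MISS; vc=[]
#1 0xf8→b15/s3 L1-HIT; vc=[]
#2 0x72→b7/s3 MISS; vc=[15]
#3 0xfa→b15/s3 VC-HIT; vc=[7]
#4 0x79→b7/s3 VC-HIT; vc=[15]
#5 0x53→b5/s1 MISS; vc=[15]
#6 0x7c→b7/s3 L1-HIT; vc=[15]
#7 0x1d3→b29/s1 MISS; vc=[15,5]
#8 0xf5→b15/s3 VC-HIT; vc=[7,5]
#9 0x17d→b23/s3 MISS; vc=[7,5,15]
#10 0x50→b5/s1 VC-HIT; vc=[7,29,15]
#11 0x171→b23/s3 L1-HIT; vc=[7,29,15]
#12 0x178→b23/s3 L1-HIT; vc=[7,29,15]
#13 0x178→b23/s3 L1-HIT; vc=[7,29,15]

OUTCOME = VC-HIT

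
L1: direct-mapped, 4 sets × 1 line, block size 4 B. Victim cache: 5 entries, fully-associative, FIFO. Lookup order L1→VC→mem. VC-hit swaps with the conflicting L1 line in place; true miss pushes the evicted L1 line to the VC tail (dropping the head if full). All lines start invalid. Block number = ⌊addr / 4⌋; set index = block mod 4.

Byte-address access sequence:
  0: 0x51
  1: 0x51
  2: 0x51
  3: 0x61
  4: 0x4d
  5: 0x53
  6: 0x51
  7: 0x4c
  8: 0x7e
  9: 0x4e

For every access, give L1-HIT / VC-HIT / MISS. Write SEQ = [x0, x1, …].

SEQ = [MISS, L1-HIT, L1-HIT, MISS, MISS, VC-HIT, L1-HIT, L1-HIT, MISS, VC-HIT]

  [0] addr=0x51 blk=20 s=0: MISS | VC []
  [1] addr=0x51 blk=20 s=0: L1-HIT | VC []
  [2] addr=0x51 blk=20 s=0: L1-HIT | VC []
  [3] addr=0x61 blk=24 s=0: MISS | VC [20]
  [4] addr=0x4d blk=19 s=3: MISS | VC [20]
  [5] addr=0x53 blk=20 s=0: VC-HIT | VC [24]
  [6] addr=0x51 blk=20 s=0: L1-HIT | VC [24]
  [7] addr=0x4c blk=19 s=3: L1-HIT | VC [24]
  [8] addr=0x7e blk=31 s=3: MISS | VC [24, 19]
  [9] addr=0x4e blk=19 s=3: VC-HIT | VC [24, 31]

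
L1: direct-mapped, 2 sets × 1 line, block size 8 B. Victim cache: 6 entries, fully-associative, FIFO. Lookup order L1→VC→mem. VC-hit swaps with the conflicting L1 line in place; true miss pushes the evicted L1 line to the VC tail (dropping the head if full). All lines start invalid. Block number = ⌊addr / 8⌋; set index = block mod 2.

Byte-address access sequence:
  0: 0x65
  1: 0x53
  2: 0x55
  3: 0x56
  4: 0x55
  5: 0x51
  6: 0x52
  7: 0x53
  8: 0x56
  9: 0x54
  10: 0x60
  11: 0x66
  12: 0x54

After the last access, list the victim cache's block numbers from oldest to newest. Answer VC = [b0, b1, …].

#0 0x65→b12/s0 MISS; vc=[]
#1 0x53→b10/s0 MISS; vc=[12]
#2 0x55→b10/s0 L1-HIT; vc=[12]
#3 0x56→b10/s0 L1-HIT; vc=[12]
#4 0x55→b10/s0 L1-HIT; vc=[12]
#5 0x51→b10/s0 L1-HIT; vc=[12]
#6 0x52→b10/s0 L1-HIT; vc=[12]
#7 0x53→b10/s0 L1-HIT; vc=[12]
#8 0x56→b10/s0 L1-HIT; vc=[12]
#9 0x54→b10/s0 L1-HIT; vc=[12]
#10 0x60→b12/s0 VC-HIT; vc=[10]
#11 0x66→b12/s0 L1-HIT; vc=[10]
#12 0x54→b10/s0 VC-HIT; vc=[12]

VC = [12]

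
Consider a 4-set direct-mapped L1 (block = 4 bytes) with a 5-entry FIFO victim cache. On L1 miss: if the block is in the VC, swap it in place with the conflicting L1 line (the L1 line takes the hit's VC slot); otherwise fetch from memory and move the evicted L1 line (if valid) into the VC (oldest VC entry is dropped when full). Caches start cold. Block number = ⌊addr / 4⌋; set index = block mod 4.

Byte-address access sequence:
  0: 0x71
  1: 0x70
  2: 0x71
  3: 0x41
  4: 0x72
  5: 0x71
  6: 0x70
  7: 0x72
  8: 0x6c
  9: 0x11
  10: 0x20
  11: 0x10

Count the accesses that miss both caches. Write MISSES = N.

#0 0x71→b28/s0 MISS; vc=[]
#1 0x70→b28/s0 L1-HIT; vc=[]
#2 0x71→b28/s0 L1-HIT; vc=[]
#3 0x41→b16/s0 MISS; vc=[28]
#4 0x72→b28/s0 VC-HIT; vc=[16]
#5 0x71→b28/s0 L1-HIT; vc=[16]
#6 0x70→b28/s0 L1-HIT; vc=[16]
#7 0x72→b28/s0 L1-HIT; vc=[16]
#8 0x6c→b27/s3 MISS; vc=[16]
#9 0x11→b4/s0 MISS; vc=[16,28]
#10 0x20→b8/s0 MISS; vc=[16,28,4]
#11 0x10→b4/s0 VC-HIT; vc=[16,28,8]

MISSES = 5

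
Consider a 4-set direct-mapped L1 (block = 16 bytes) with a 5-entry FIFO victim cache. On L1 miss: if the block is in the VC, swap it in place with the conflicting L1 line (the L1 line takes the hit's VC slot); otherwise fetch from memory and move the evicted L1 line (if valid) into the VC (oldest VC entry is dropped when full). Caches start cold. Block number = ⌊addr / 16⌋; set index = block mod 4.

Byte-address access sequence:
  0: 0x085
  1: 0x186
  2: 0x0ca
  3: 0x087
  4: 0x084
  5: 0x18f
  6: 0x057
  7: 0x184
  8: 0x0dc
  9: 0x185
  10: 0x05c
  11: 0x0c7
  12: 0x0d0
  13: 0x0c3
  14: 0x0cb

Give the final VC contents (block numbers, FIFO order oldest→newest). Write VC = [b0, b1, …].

#0 0x85→b8/s0 MISS; vc=[]
#1 0x186→b24/s0 MISS; vc=[8]
#2 0xca→b12/s0 MISS; vc=[8,24]
#3 0x87→b8/s0 VC-HIT; vc=[12,24]
#4 0x84→b8/s0 L1-HIT; vc=[12,24]
#5 0x18f→b24/s0 VC-HIT; vc=[12,8]
#6 0x57→b5/s1 MISS; vc=[12,8]
#7 0x184→b24/s0 L1-HIT; vc=[12,8]
#8 0xdc→b13/s1 MISS; vc=[12,8,5]
#9 0x185→b24/s0 L1-HIT; vc=[12,8,5]
#10 0x5c→b5/s1 VC-HIT; vc=[12,8,13]
#11 0xc7→b12/s0 VC-HIT; vc=[24,8,13]
#12 0xd0→b13/s1 VC-HIT; vc=[24,8,5]
#13 0xc3→b12/s0 L1-HIT; vc=[24,8,5]
#14 0xcb→b12/s0 L1-HIT; vc=[24,8,5]

VC = [24, 8, 5]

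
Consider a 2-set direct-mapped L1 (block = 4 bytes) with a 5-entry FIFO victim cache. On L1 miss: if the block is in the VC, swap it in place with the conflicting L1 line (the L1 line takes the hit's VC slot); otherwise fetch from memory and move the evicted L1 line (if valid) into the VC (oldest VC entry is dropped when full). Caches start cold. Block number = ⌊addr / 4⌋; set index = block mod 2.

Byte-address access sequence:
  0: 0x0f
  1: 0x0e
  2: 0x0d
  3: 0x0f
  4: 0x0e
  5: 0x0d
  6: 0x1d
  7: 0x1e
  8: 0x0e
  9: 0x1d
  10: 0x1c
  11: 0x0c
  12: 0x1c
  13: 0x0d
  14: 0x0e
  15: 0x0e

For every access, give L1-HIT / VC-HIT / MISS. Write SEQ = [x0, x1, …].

SEQ = [MISS, L1-HIT, L1-HIT, L1-HIT, L1-HIT, L1-HIT, MISS, L1-HIT, VC-HIT, VC-HIT, L1-HIT, VC-HIT, VC-HIT, VC-HIT, L1-HIT, L1-HIT]

0: 0xf (blk 3, set 1) → MISS  vc=[]
1: 0xe (blk 3, set 1) → L1-HIT  vc=[]
2: 0xd (blk 3, set 1) → L1-HIT  vc=[]
3: 0xf (blk 3, set 1) → L1-HIT  vc=[]
4: 0xe (blk 3, set 1) → L1-HIT  vc=[]
5: 0xd (blk 3, set 1) → L1-HIT  vc=[]
6: 0x1d (blk 7, set 1) → MISS  vc=[3]
7: 0x1e (blk 7, set 1) → L1-HIT  vc=[3]
8: 0xe (blk 3, set 1) → VC-HIT  vc=[7]
9: 0x1d (blk 7, set 1) → VC-HIT  vc=[3]
10: 0x1c (blk 7, set 1) → L1-HIT  vc=[3]
11: 0xc (blk 3, set 1) → VC-HIT  vc=[7]
12: 0x1c (blk 7, set 1) → VC-HIT  vc=[3]
13: 0xd (blk 3, set 1) → VC-HIT  vc=[7]
14: 0xe (blk 3, set 1) → L1-HIT  vc=[7]
15: 0xe (blk 3, set 1) → L1-HIT  vc=[7]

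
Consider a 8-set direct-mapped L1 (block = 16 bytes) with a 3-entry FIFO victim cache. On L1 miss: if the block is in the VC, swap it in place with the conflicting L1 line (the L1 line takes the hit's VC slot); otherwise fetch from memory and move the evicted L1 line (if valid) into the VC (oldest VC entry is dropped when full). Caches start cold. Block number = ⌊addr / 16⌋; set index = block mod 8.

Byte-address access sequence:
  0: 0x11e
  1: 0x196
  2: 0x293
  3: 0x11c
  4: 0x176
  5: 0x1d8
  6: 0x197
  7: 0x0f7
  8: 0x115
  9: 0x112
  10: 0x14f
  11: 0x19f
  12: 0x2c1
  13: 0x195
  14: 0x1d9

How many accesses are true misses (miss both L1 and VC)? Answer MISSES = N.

MISSES = 8

  [0] addr=0x11e blk=17 s=1: MISS | VC []
  [1] addr=0x196 blk=25 s=1: MISS | VC [17]
  [2] addr=0x293 blk=41 s=1: MISS | VC [17, 25]
  [3] addr=0x11c blk=17 s=1: VC-HIT | VC [41, 25]
  [4] addr=0x176 blk=23 s=7: MISS | VC [41, 25]
  [5] addr=0x1d8 blk=29 s=5: MISS | VC [41, 25]
  [6] addr=0x197 blk=25 s=1: VC-HIT | VC [41, 17]
  [7] addr=0xf7 blk=15 s=7: MISS | VC [41, 17, 23]
  [8] addr=0x115 blk=17 s=1: VC-HIT | VC [41, 25, 23]
  [9] addr=0x112 blk=17 s=1: L1-HIT | VC [41, 25, 23]
  [10] addr=0x14f blk=20 s=4: MISS | VC [41, 25, 23]
  [11] addr=0x19f blk=25 s=1: VC-HIT | VC [41, 17, 23]
  [12] addr=0x2c1 blk=44 s=4: MISS | VC [17, 23, 20]
  [13] addr=0x195 blk=25 s=1: L1-HIT | VC [17, 23, 20]
  [14] addr=0x1d9 blk=29 s=5: L1-HIT | VC [17, 23, 20]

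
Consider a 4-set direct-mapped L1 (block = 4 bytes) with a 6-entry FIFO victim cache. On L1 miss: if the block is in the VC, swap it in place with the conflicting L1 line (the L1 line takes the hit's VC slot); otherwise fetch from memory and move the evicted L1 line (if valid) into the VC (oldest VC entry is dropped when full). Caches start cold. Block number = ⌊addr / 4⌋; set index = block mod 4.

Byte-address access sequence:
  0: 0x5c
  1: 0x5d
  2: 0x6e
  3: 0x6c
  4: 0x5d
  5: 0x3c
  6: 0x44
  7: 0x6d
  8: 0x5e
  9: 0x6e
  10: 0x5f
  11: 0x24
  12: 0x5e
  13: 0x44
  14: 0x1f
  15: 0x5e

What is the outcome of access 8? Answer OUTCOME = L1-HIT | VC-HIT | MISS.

  [0] addr=0x5c blk=23 s=3: MISS | VC []
  [1] addr=0x5d blk=23 s=3: L1-HIT | VC []
  [2] addr=0x6e blk=27 s=3: MISS | VC [23]
  [3] addr=0x6c blk=27 s=3: L1-HIT | VC [23]
  [4] addr=0x5d blk=23 s=3: VC-HIT | VC [27]
  [5] addr=0x3c blk=15 s=3: MISS | VC [27, 23]
  [6] addr=0x44 blk=17 s=1: MISS | VC [27, 23]
  [7] addr=0x6d blk=27 s=3: VC-HIT | VC [15, 23]
  [8] addr=0x5e blk=23 s=3: VC-HIT | VC [15, 27]
  [9] addr=0x6e blk=27 s=3: VC-HIT | VC [15, 23]
  [10] addr=0x5f blk=23 s=3: VC-HIT | VC [15, 27]
  [11] addr=0x24 blk=9 s=1: MISS | VC [15, 27, 17]
  [12] addr=0x5e blk=23 s=3: L1-HIT | VC [15, 27, 17]
  [13] addr=0x44 blk=17 s=1: VC-HIT | VC [15, 27, 9]
  [14] addr=0x1f blk=7 s=3: MISS | VC [15, 27, 9, 23]
  [15] addr=0x5e blk=23 s=3: VC-HIT | VC [15, 27, 9, 7]

OUTCOME = VC-HIT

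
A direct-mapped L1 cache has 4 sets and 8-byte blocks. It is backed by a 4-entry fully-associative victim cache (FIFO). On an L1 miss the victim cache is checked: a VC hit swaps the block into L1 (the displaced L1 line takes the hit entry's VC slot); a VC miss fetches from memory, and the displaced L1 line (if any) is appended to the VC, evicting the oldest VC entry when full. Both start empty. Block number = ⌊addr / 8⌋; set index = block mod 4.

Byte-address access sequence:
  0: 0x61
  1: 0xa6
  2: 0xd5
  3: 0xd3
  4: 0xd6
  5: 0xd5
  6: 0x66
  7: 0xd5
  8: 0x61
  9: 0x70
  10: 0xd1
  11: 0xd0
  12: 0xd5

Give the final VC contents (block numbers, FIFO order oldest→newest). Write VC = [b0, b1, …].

  [0] addr=0x61 blk=12 s=0: MISS | VC []
  [1] addr=0xa6 blk=20 s=0: MISS | VC [12]
  [2] addr=0xd5 blk=26 s=2: MISS | VC [12]
  [3] addr=0xd3 blk=26 s=2: L1-HIT | VC [12]
  [4] addr=0xd6 blk=26 s=2: L1-HIT | VC [12]
  [5] addr=0xd5 blk=26 s=2: L1-HIT | VC [12]
  [6] addr=0x66 blk=12 s=0: VC-HIT | VC [20]
  [7] addr=0xd5 blk=26 s=2: L1-HIT | VC [20]
  [8] addr=0x61 blk=12 s=0: L1-HIT | VC [20]
  [9] addr=0x70 blk=14 s=2: MISS | VC [20, 26]
  [10] addr=0xd1 blk=26 s=2: VC-HIT | VC [20, 14]
  [11] addr=0xd0 blk=26 s=2: L1-HIT | VC [20, 14]
  [12] addr=0xd5 blk=26 s=2: L1-HIT | VC [20, 14]

VC = [20, 14]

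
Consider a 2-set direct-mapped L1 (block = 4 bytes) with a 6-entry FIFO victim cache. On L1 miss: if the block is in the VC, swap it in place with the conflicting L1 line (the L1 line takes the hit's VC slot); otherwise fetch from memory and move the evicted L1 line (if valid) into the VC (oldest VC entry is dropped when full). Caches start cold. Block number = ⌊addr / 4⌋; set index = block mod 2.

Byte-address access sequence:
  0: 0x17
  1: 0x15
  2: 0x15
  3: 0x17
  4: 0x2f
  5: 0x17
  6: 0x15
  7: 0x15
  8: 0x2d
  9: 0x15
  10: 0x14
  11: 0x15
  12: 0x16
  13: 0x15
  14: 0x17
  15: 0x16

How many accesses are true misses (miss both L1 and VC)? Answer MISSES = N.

#0 0x17→b5/s1 MISS; vc=[]
#1 0x15→b5/s1 L1-HIT; vc=[]
#2 0x15→b5/s1 L1-HIT; vc=[]
#3 0x17→b5/s1 L1-HIT; vc=[]
#4 0x2f→b11/s1 MISS; vc=[5]
#5 0x17→b5/s1 VC-HIT; vc=[11]
#6 0x15→b5/s1 L1-HIT; vc=[11]
#7 0x15→b5/s1 L1-HIT; vc=[11]
#8 0x2d→b11/s1 VC-HIT; vc=[5]
#9 0x15→b5/s1 VC-HIT; vc=[11]
#10 0x14→b5/s1 L1-HIT; vc=[11]
#11 0x15→b5/s1 L1-HIT; vc=[11]
#12 0x16→b5/s1 L1-HIT; vc=[11]
#13 0x15→b5/s1 L1-HIT; vc=[11]
#14 0x17→b5/s1 L1-HIT; vc=[11]
#15 0x16→b5/s1 L1-HIT; vc=[11]

MISSES = 2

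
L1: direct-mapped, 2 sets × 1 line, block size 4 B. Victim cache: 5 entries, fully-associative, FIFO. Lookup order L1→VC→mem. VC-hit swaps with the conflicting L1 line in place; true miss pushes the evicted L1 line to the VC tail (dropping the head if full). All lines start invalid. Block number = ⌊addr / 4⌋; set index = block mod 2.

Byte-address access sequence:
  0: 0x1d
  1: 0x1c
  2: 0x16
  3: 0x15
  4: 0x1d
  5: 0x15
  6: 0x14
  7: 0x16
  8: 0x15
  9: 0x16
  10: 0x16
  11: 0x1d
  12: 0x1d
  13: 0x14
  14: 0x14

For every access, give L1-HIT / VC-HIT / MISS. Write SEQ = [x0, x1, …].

#0 0x1d→b7/s1 MISS; vc=[]
#1 0x1c→b7/s1 L1-HIT; vc=[]
#2 0x16→b5/s1 MISS; vc=[7]
#3 0x15→b5/s1 L1-HIT; vc=[7]
#4 0x1d→b7/s1 VC-HIT; vc=[5]
#5 0x15→b5/s1 VC-HIT; vc=[7]
#6 0x14→b5/s1 L1-HIT; vc=[7]
#7 0x16→b5/s1 L1-HIT; vc=[7]
#8 0x15→b5/s1 L1-HIT; vc=[7]
#9 0x16→b5/s1 L1-HIT; vc=[7]
#10 0x16→b5/s1 L1-HIT; vc=[7]
#11 0x1d→b7/s1 VC-HIT; vc=[5]
#12 0x1d→b7/s1 L1-HIT; vc=[5]
#13 0x14→b5/s1 VC-HIT; vc=[7]
#14 0x14→b5/s1 L1-HIT; vc=[7]

SEQ = [MISS, L1-HIT, MISS, L1-HIT, VC-HIT, VC-HIT, L1-HIT, L1-HIT, L1-HIT, L1-HIT, L1-HIT, VC-HIT, L1-HIT, VC-HIT, L1-HIT]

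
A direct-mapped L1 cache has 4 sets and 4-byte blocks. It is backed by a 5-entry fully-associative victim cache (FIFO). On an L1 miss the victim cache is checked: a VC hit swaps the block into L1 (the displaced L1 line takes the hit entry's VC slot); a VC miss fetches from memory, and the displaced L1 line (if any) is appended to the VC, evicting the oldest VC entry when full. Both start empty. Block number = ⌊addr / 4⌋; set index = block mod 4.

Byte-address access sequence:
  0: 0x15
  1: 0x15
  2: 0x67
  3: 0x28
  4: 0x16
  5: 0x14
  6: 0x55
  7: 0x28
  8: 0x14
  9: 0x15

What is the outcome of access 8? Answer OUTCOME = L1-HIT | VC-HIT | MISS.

0: 0x15 (blk 5, set 1) → MISS  vc=[]
1: 0x15 (blk 5, set 1) → L1-HIT  vc=[]
2: 0x67 (blk 25, set 1) → MISS  vc=[5]
3: 0x28 (blk 10, set 2) → MISS  vc=[5]
4: 0x16 (blk 5, set 1) → VC-HIT  vc=[25]
5: 0x14 (blk 5, set 1) → L1-HIT  vc=[25]
6: 0x55 (blk 21, set 1) → MISS  vc=[25, 5]
7: 0x28 (blk 10, set 2) → L1-HIT  vc=[25, 5]
8: 0x14 (blk 5, set 1) → VC-HIT  vc=[25, 21]
9: 0x15 (blk 5, set 1) → L1-HIT  vc=[25, 21]

OUTCOME = VC-HIT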